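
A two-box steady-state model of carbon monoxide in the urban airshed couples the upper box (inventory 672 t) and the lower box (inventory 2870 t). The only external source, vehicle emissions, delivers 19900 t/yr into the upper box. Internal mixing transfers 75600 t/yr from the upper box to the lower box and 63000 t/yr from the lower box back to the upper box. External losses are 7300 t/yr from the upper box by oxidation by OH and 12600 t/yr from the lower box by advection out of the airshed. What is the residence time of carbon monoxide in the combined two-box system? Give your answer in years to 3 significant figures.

Treat the two boxes together as one reservoir: the mixing fluxes between them are internal recycling, so τ = ΣM / Σ(external losses).
M_total = 672 + 2870 = 3542.0 t.
ΣF_external_out = 7300 + 12600 = 19900 t/yr.
τ = M_total / ΣF_ext = 3542.0 / 19900 = 0.1780 yr.

0.178 yr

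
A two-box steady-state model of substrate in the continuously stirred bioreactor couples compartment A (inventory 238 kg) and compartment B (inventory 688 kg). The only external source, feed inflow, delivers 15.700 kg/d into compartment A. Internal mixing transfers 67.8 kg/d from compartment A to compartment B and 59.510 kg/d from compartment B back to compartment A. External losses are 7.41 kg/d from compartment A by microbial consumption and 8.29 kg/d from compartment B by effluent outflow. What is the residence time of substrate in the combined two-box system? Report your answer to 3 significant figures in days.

Treat the two boxes together as one reservoir: the mixing fluxes between them are internal recycling, so τ = ΣM / Σ(external losses).
M_total = 238 + 688 = 926.00 kg.
ΣF_external_out = 7.41 + 8.29 = 15.700 kg/d.
τ = M_total / ΣF_ext = 926.00 / 15.700 = 58.98 d.

59.0 d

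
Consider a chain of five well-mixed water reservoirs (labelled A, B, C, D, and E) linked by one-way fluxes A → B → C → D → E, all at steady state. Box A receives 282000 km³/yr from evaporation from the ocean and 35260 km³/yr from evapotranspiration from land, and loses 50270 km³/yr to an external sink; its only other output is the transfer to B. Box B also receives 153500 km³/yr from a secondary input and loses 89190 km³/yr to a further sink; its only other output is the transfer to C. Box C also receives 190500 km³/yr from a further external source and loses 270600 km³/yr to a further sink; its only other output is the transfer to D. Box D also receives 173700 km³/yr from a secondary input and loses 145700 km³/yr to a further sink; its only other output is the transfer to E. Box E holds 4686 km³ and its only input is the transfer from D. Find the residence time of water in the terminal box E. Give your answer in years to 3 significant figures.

Box A: F(A→B) = (282000 + 35260) − 50270 = 266990 km³/yr.
Box B: F(B→C) = (266990 + 153500) − 89190 = 331300 km³/yr.
Box C: F(C→D) = (331300 + 190500) − 270600 = 251200 km³/yr.
Box D: F(D→E) = (251200 + 173700) − 145700 = 279200 km³/yr.
Box E throughput = its input = 279200 km³/yr; τ = 4686 / 279200 = 0.01678 yr.

0.0168 yr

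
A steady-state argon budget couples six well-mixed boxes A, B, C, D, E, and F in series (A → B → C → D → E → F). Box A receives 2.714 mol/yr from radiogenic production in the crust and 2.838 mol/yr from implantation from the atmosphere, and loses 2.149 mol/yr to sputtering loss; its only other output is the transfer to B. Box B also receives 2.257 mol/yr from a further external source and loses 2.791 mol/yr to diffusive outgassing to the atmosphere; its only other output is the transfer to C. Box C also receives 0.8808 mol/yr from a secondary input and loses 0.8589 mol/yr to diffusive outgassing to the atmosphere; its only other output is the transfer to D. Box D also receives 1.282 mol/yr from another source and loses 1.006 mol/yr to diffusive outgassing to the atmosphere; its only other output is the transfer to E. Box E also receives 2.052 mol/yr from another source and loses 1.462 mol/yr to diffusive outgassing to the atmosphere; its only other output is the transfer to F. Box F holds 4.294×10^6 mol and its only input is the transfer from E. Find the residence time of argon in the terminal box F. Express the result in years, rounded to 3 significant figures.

1.14×10^6 yr

Box A: F(A→B) = (2.714 + 2.838) − 2.149 = 3.4030 mol/yr.
Box B: F(B→C) = (3.4030 + 2.257) − 2.791 = 2.8690 mol/yr.
Box C: F(C→D) = (2.8690 + 0.8808) − 0.8589 = 2.8909 mol/yr.
Box D: F(D→E) = (2.8909 + 1.282) − 1.006 = 3.1669 mol/yr.
Box E: F(E→F) = (3.1669 + 2.052) − 1.462 = 3.7569 mol/yr.
Box F throughput = its input = 3.7569 mol/yr; τ = 4.294×10^6 / 3.7569 = 1.143×10^6 yr.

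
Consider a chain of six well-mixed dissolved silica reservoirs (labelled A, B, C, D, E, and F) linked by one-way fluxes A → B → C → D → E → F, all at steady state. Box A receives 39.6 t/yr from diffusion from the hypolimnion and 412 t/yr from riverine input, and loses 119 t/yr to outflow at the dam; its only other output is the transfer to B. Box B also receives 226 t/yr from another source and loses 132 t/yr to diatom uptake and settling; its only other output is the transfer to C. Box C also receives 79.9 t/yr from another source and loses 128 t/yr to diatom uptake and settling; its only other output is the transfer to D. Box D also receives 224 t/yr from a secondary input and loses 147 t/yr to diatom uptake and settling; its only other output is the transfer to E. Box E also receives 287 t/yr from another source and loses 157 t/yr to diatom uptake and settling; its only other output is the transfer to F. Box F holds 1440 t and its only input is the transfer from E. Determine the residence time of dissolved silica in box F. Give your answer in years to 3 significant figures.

2.46 yr

Box A: F(A→B) = (39.6 + 412) − 119 = 332.60 t/yr.
Box B: F(B→C) = (332.60 + 226) − 132 = 426.60 t/yr.
Box C: F(C→D) = (426.60 + 79.9) − 128 = 378.50 t/yr.
Box D: F(D→E) = (378.50 + 224) − 147 = 455.50 t/yr.
Box E: F(E→F) = (455.50 + 287) − 157 = 585.50 t/yr.
Box F throughput = its input = 585.50 t/yr; τ = 1440 / 585.50 = 2.459 yr.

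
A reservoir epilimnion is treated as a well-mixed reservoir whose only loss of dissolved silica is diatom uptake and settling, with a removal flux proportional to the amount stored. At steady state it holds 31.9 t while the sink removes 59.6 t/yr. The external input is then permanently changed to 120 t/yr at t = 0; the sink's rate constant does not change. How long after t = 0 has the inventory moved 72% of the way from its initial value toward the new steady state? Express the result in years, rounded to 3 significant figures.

τ = M₀/F₀ = 31.9/59.6 = 0.5352 yr.
The remaining gap fraction is e^(−t/τ); 72% covered ⇒ e^(−t/τ) = 0.280.
t = −τ ln(0.280) = 0.5352 × 1.273 = 0.6813 yr.

0.681 yr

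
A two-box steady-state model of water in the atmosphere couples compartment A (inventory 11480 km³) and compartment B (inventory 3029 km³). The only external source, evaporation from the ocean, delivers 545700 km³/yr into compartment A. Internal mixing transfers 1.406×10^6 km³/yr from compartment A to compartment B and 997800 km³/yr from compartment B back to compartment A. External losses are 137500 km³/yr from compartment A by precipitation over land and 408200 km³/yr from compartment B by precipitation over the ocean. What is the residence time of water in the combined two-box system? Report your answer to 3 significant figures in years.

0.0266 yr

Treat the two boxes together as one reservoir: the mixing fluxes between them are internal recycling, so τ = ΣM / Σ(external losses).
M_total = 11480 + 3029 = 14509 km³.
ΣF_external_out = 137500 + 408200 = 545700 km³/yr.
τ = M_total / ΣF_ext = 14509 / 545700 = 0.02659 yr.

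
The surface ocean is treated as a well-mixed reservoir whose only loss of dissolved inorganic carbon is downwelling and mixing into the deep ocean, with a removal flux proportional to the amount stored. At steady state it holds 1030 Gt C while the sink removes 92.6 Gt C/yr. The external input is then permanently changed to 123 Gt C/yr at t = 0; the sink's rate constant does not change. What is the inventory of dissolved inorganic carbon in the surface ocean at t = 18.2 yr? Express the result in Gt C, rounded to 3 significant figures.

τ = M₀/F₀ = 1030/92.6 = 11.12 yr; rate constant k = 1/τ.
New steady state M_∞ = F₁/k = F₁·τ = 123 × 11.12 = 1368.1 Gt C.
M(t) = M_∞ + (M₀ − M_∞)·e^(−t/τ); t/τ = 18.2/11.12 = 1.636, so e^(−t/τ) = 0.1947.
M(t) = 1368.1 − 338.1 × 0.1947 = 1302.3 Gt C.

1300 Gt C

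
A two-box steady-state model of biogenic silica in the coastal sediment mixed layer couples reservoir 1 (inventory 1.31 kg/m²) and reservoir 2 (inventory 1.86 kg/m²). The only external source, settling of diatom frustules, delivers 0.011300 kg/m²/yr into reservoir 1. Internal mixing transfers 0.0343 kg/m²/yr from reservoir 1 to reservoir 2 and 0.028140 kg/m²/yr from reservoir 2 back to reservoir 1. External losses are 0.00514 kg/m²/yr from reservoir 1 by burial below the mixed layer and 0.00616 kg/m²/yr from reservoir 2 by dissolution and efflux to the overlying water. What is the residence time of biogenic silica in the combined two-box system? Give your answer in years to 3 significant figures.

For the system as a whole, the A↔B exchange is internal and contributes nothing to the throughput; only the external sinks remove mass.
M_total = 1.31 + 1.86 = 3.1700 kg/m².
ΣF_external_out = 0.00514 + 0.00616 = 0.011300 kg/m²/yr.
τ = M_total / ΣF_ext = 3.1700 / 0.011300 = 280.5 yr.

281 yr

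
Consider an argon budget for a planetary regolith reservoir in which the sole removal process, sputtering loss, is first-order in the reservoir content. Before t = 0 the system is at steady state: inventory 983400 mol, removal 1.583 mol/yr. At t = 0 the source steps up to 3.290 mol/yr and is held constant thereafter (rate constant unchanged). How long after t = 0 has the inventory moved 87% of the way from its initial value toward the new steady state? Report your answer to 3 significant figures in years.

1.27×10^6 yr

τ = M₀/F₀ = 983400/1.583 = 621200 yr.
The remaining gap fraction is e^(−t/τ); 87% covered ⇒ e^(−t/τ) = 0.130.
t = −τ ln(0.130) = 621200 × 2.040 = 1.267×10^6 yr.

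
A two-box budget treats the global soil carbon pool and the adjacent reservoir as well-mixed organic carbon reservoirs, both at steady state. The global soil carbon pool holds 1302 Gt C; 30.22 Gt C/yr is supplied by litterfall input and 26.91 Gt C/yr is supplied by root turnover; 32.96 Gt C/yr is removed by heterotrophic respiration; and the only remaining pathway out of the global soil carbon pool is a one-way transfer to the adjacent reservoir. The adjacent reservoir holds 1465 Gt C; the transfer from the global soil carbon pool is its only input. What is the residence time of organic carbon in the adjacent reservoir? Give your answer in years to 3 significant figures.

Balance the global soil carbon pool: ΣF_in = 30.22 + 26.91 = 57.130 Gt C/yr.
Transfer to the adjacent reservoir = ΣF_in − (32.96) = 24.170 Gt C/yr.
At steady state the output of the adjacent reservoir equals its input, 24.170 Gt C/yr.
τ = M / F = 1465 / 24.170 = 60.61 yr.

60.6 yr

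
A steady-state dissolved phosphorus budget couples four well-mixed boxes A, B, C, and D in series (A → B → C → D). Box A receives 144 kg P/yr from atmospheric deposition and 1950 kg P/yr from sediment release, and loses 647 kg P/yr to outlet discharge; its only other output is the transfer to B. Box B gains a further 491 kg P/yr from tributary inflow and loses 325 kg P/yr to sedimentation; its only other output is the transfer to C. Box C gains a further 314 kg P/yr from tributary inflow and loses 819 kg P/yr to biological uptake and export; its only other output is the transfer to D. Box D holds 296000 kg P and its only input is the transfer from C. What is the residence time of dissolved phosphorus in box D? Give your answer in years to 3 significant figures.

267 yr

Box A: F(A→B) = (144 + 1950) − 647 = 1447.0 kg P/yr.
Box B: F(B→C) = (1447.0 + 491) − 325 = 1613.0 kg P/yr.
Box C: F(C→D) = (1613.0 + 314) − 819 = 1108.0 kg P/yr.
Box D throughput = its input = 1108.0 kg P/yr; τ = 296000 / 1108.0 = 267.1 yr.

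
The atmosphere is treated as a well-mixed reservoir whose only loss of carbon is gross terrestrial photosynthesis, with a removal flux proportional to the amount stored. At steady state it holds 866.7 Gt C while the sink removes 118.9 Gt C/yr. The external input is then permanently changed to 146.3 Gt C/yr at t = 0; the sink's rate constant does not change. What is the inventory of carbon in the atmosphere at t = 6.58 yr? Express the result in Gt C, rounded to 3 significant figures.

985 Gt C

The sink rate constant is k = F₀/M₀ = 118.9/866.7 = 0.1372 yr⁻¹.
Solving dM/dt = F₁ − kM with M(0) = M₀ gives M(t) = F₁/k + (M₀ − F₁/k)·e^(−kt).
F₁/k = 146.3/0.1372 = 1066.4 Gt C; kt = 0.1372 × 6.58 = 0.9027, e^(−kt) = 0.4055.
M(6.58) = 1066.4 + (866.7 − 1066.4) × 0.4055 = 1066.4 − 80.98 = 985.44 Gt C.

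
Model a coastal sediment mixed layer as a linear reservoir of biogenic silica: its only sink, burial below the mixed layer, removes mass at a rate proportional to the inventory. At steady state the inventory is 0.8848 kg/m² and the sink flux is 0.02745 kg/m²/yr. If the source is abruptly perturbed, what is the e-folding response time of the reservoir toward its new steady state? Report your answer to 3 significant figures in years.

32.2 yr

For a linear reservoir the response time equals the residence time τ = M/F.
τ = 0.8848 / 0.02745 = 32.23 yr.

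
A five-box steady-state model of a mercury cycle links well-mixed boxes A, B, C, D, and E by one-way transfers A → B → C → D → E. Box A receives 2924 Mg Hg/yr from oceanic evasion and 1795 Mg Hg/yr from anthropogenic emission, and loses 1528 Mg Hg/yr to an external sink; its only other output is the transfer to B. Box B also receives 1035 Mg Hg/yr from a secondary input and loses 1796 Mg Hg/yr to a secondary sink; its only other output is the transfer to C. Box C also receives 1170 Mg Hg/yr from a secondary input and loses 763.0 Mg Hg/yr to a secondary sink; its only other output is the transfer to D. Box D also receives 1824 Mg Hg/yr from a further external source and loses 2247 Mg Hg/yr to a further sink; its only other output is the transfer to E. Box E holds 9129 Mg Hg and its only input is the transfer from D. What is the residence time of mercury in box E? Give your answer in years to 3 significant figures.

Box A: F(A→B) = (2924 + 1795) − 1528 = 3191.0 Mg Hg/yr.
Box B: F(B→C) = (3191.0 + 1035) − 1796 = 2430.0 Mg Hg/yr.
Box C: F(C→D) = (2430.0 + 1170) − 763.0 = 2837.0 Mg Hg/yr.
Box D: F(D→E) = (2837.0 + 1824) − 2247 = 2414.0 Mg Hg/yr.
Box E throughput = its input = 2414.0 Mg Hg/yr; τ = 9129 / 2414.0 = 3.782 yr.

3.78 yr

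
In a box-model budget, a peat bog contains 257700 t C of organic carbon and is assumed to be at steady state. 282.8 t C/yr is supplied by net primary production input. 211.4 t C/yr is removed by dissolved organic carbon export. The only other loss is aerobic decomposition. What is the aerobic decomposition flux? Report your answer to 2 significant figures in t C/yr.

71 t C/yr

At steady state ΣF_in = ΣF_out.
ΣF_in = 282.80 t C/yr.
Aerobic decomposition flux = ΣF_in − (211.4) = 282.80 − 211.4 = 71.40 t C/yr.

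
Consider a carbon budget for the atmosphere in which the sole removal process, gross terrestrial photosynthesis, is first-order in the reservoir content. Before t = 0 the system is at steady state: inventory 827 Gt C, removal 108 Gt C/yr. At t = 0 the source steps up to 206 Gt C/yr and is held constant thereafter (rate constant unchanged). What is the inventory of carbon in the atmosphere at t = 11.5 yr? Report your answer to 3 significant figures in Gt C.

Residence time τ = M₀/F₀ = 7.657 yr. The eventual steady state is M_∞ = M₀·(F₁/F₀) = 827 × 206/108 = 1577.4 Gt C.
The anomaly ΔM(t) = M(t) − M_∞ decays as ΔM₀·e^(−t/τ) with ΔM₀ = 827 − 1577.4 = −750.4 Gt C.
At t = 11.5 yr, e^(−t/τ) = e^(−1.502) = 0.2227, so ΔM = −167.1 Gt C and M = 1577.4 − 167.1 = 1410.3 Gt C.

1410 Gt C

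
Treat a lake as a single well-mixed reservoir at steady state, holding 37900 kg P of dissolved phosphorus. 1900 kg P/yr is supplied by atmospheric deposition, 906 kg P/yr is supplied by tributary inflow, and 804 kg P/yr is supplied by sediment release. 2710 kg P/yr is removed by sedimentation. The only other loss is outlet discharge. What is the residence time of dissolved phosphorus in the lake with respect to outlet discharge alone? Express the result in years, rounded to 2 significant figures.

At steady state ΣF_in = ΣF_out.
ΣF_in = 1900 + 906 + 804 = 3610.0 kg P/yr.
Outlet discharge flux = ΣF_in − (2710) = 3610.0 − 2710 = 900.0 kg P/yr.
τ = M / F = 37900 / 900.0 = 42.11 yr.

42 yr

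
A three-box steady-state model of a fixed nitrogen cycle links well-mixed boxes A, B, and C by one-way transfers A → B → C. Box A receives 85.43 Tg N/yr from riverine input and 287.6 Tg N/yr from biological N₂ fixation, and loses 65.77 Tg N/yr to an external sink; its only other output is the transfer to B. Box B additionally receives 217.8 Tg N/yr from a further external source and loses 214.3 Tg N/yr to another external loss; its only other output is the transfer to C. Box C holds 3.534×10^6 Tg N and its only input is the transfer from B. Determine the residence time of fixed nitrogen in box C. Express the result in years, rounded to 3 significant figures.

11400 yr

Box A: F(A→B) = (85.43 + 287.6) − 65.77 = 307.26 Tg N/yr.
Box B: F(B→C) = (307.26 + 217.8) − 214.3 = 310.76 Tg N/yr.
Box C throughput = its input = 310.76 Tg N/yr; τ = 3.534×10^6 / 310.76 = 11370 yr.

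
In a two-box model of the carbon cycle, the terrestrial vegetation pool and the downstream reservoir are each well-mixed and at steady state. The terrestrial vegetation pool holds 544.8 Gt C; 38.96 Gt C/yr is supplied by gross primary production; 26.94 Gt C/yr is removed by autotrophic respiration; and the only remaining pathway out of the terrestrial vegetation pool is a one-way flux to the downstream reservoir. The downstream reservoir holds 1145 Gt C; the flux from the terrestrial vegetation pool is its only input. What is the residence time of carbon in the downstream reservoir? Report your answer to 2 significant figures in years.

Balance the terrestrial vegetation pool: ΣF_in = 38.960 Gt C/yr.
Flux to the downstream reservoir = ΣF_in − (26.94) = 12.020 Gt C/yr.
At steady state the output of the downstream reservoir equals its input, 12.020 Gt C/yr.
τ = M / F = 1145 / 12.020 = 95.26 yr.

95 yr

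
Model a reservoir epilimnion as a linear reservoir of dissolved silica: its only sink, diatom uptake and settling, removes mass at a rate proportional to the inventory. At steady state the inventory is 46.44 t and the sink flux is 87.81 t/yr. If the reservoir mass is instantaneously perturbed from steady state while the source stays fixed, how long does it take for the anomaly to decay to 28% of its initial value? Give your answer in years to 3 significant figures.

0.673 yr

For a linear reservoir the anomaly decays as exp(−t/τ) with τ = M/F = 46.44/87.81 = 0.5289 yr.
exp(−t/τ) = 0.28 ⇒ t = −τ ln(0.28) = 0.5289 × 1.273 = 0.6732 yr.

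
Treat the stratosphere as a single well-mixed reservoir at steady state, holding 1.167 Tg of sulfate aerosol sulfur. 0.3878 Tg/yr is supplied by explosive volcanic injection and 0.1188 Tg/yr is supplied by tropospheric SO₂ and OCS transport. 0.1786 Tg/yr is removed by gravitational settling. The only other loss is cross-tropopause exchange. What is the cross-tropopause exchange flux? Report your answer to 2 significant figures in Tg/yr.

At steady state ΣF_in = ΣF_out.
ΣF_in = 0.3878 + 0.1188 = 0.50660 Tg/yr.
Cross-tropopause exchange flux = ΣF_in − (0.1786) = 0.50660 − 0.1786 = 0.3280 Tg/yr.

0.33 Tg/yr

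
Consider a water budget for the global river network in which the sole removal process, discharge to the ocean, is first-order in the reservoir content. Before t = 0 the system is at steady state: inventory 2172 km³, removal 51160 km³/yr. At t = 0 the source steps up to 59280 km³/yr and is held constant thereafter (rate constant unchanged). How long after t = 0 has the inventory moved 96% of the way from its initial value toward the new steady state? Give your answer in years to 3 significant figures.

0.137 yr

τ = M₀/F₀ = 2172/51160 = 0.04246 yr.
The remaining gap fraction is e^(−t/τ); 96% covered ⇒ e^(−t/τ) = 0.0400.
t = −τ ln(0.0400) = 0.04246 × 3.219 = 0.1367 yr.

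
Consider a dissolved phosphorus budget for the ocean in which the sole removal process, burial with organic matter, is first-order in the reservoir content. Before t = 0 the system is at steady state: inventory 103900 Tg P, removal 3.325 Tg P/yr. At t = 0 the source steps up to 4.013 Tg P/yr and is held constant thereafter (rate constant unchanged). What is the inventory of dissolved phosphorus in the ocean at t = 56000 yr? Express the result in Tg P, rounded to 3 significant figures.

Residence time τ = M₀/F₀ = 31250 yr. The eventual steady state is M_∞ = M₀·(F₁/F₀) = 103900 × 4.013/3.325 = 125400 Tg P.
The anomaly ΔM(t) = M(t) − M_∞ decays as ΔM₀·e^(−t/τ) with ΔM₀ = 103900 − 125400 = −21500 Tg P.
At t = 56000 yr, e^(−t/τ) = e^(−1.792) = 0.1666, so ΔM = −3582 Tg P and M = 125400 − 3582 = 121820 Tg P.

122000 Tg P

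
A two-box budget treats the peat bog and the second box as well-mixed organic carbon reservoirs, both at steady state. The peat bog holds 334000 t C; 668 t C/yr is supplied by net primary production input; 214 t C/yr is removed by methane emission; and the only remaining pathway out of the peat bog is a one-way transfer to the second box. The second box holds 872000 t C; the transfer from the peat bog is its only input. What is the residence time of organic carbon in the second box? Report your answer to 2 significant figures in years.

Balance the peat bog: ΣF_in = 668.00 t C/yr.
Transfer to the second box = ΣF_in − (214) = 454.00 t C/yr.
At steady state the output of the second box equals its input, 454.00 t C/yr.
τ = M / F = 872000 / 454.00 = 1921 yr.

1900 yr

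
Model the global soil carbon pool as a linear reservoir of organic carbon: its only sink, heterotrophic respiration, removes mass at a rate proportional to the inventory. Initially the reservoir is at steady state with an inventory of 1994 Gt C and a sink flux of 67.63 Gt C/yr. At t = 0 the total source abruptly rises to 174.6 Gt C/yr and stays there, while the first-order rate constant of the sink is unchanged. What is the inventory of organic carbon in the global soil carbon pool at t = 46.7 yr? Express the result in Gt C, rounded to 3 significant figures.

τ = M₀/F₀ = 1994/67.63 = 29.48 yr; rate constant k = 1/τ.
New steady state M_∞ = F₁/k = F₁·τ = 174.6 × 29.48 = 5147.9 Gt C.
M(t) = M_∞ + (M₀ − M_∞)·e^(−t/τ); t/τ = 46.7/29.48 = 1.584, so e^(−t/τ) = 0.2052.
M(t) = 5147.9 − 3154 × 0.2052 = 4500.8 Gt C.

4500 Gt C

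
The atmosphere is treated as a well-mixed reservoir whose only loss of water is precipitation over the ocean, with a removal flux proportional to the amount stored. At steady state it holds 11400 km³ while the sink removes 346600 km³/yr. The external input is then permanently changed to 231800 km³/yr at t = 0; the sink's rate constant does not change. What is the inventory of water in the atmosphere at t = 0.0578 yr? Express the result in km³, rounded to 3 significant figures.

8280 km³

The sink rate constant is k = F₀/M₀ = 346600/11400 = 30.40 yr⁻¹.
Solving dM/dt = F₁ − kM with M(0) = M₀ gives M(t) = F₁/k + (M₀ − F₁/k)·e^(−kt).
F₁/k = 231800/30.40 = 7624.1 km³; kt = 30.40 × 0.0578 = 1.757, e^(−kt) = 0.1725.
M(0.0578) = 7624.1 + (11400 − 7624.1) × 0.1725 = 7624.1 + 651.4 = 8275.5 km³.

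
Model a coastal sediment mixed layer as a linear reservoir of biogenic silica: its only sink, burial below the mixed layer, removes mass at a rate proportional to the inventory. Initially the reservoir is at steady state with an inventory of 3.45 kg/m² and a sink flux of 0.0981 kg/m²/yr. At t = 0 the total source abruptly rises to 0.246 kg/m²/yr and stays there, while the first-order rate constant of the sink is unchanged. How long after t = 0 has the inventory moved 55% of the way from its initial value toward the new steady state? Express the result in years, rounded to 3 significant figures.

28.1 yr

τ = M₀/F₀ = 3.45/0.0981 = 35.17 yr.
The remaining gap fraction is e^(−t/τ); 55% covered ⇒ e^(−t/τ) = 0.450.
t = −τ ln(0.450) = 35.17 × 0.7985 = 28.08 yr.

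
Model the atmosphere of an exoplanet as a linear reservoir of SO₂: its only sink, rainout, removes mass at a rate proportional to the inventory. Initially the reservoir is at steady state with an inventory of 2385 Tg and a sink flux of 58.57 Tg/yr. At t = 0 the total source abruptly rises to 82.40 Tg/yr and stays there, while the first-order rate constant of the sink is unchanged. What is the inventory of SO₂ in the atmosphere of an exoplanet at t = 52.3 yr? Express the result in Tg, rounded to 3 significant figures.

τ = M₀/F₀ = 2385/58.57 = 40.72 yr; rate constant k = 1/τ.
New steady state M_∞ = F₁/k = F₁·τ = 82.40 × 40.72 = 3355.4 Tg.
M(t) = M_∞ + (M₀ − M_∞)·e^(−t/τ); t/τ = 52.3/40.72 = 1.284, so e^(−t/τ) = 0.2768.
M(t) = 3355.4 − 970.4 × 0.2768 = 3086.7 Tg.

3090 Tg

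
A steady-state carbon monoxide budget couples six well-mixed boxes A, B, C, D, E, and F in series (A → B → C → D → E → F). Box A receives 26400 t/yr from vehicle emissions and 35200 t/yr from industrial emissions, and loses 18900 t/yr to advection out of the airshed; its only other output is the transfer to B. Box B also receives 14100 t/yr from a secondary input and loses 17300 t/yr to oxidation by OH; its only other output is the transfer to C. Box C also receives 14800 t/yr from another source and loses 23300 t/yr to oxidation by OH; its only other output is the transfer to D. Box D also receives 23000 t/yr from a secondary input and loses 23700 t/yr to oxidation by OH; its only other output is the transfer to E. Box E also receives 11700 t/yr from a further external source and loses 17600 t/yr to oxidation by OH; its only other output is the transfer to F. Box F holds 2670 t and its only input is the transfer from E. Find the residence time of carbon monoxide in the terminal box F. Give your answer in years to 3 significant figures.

Box A: F(A→B) = (26400 + 35200) − 18900 = 42700 t/yr.
Box B: F(B→C) = (42700 + 14100) − 17300 = 39500 t/yr.
Box C: F(C→D) = (39500 + 14800) − 23300 = 31000 t/yr.
Box D: F(D→E) = (31000 + 23000) − 23700 = 30300 t/yr.
Box E: F(E→F) = (30300 + 11700) − 17600 = 24400 t/yr.
Box F throughput = its input = 24400 t/yr; τ = 2670 / 24400 = 0.1094 yr.

0.109 yr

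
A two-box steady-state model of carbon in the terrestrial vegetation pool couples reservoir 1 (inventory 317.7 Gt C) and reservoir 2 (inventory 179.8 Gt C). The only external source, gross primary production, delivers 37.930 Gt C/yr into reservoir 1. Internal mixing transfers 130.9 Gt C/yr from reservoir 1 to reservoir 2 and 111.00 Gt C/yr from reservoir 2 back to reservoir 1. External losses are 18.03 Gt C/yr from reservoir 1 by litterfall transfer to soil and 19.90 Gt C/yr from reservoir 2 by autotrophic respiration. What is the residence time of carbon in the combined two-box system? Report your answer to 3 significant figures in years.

13.1 yr

Treat the two boxes together as one reservoir: the mixing fluxes between them are internal recycling, so τ = ΣM / Σ(external losses).
M_total = 317.7 + 179.8 = 497.50 Gt C.
ΣF_external_out = 18.03 + 19.90 = 37.930 Gt C/yr.
τ = M_total / ΣF_ext = 497.50 / 37.930 = 13.12 yr.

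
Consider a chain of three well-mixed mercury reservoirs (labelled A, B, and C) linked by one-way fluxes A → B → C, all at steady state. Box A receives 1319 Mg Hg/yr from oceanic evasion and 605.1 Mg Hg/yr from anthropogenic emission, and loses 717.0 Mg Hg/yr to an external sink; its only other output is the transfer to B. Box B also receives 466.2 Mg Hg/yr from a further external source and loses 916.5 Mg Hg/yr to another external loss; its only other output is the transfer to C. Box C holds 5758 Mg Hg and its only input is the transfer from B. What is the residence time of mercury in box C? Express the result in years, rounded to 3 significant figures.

Box A: F(A→B) = (1319 + 605.1) − 717.0 = 1207.1 Mg Hg/yr.
Box B: F(B→C) = (1207.1 + 466.2) − 916.5 = 756.80 Mg Hg/yr.
Box C throughput = its input = 756.80 Mg Hg/yr; τ = 5758 / 756.80 = 7.608 yr.

7.61 yr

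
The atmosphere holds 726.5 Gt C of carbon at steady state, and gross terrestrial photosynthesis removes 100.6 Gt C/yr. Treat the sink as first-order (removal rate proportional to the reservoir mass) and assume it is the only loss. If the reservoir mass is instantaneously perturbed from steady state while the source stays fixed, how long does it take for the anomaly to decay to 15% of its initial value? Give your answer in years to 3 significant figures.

For a linear reservoir the anomaly decays as exp(−t/τ) with τ = M/F = 726.5/100.6 = 7.222 yr.
exp(−t/τ) = 0.15 ⇒ t = −τ ln(0.15) = 7.222 × 1.897 = 13.70 yr.

13.7 yr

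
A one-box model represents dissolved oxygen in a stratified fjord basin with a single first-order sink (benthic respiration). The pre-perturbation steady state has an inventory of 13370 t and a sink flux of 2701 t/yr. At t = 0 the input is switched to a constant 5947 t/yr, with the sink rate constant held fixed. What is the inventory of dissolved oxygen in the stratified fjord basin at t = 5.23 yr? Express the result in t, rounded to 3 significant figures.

Residence time τ = M₀/F₀ = 4.950 yr. The eventual steady state is M_∞ = M₀·(F₁/F₀) = 13370 × 5947/2701 = 29438 t.
The anomaly ΔM(t) = M(t) − M_∞ decays as ΔM₀·e^(−t/τ) with ΔM₀ = 13370 − 29438 = −16070 t.
At t = 5.23 yr, e^(−t/τ) = e^(−1.057) = 0.3476, so ΔM = −5586 t and M = 29438 − 5586 = 23852 t.

23900 t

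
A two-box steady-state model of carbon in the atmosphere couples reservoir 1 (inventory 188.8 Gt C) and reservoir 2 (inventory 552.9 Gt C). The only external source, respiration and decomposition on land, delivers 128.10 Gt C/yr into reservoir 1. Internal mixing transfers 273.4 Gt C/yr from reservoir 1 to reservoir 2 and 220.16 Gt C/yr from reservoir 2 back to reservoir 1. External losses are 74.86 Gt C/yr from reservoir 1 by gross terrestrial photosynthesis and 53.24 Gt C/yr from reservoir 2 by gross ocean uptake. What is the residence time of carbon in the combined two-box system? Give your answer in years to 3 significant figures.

5.79 yr

For the system as a whole, the A↔B exchange is internal and contributes nothing to the throughput; only the external sinks remove mass.
M_total = 188.8 + 552.9 = 741.70 Gt C.
ΣF_external_out = 74.86 + 53.24 = 128.10 Gt C/yr.
τ = M_total / ΣF_ext = 741.70 / 128.10 = 5.790 yr.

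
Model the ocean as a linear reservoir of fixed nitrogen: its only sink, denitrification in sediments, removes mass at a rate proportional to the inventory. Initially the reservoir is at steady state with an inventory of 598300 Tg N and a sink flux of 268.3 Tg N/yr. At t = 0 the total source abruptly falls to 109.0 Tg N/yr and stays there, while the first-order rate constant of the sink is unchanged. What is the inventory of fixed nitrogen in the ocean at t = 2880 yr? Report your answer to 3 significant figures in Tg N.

341000 Tg N

The sink rate constant is k = F₀/M₀ = 268.3/598300 = 0.0004484 yr⁻¹.
Solving dM/dt = F₁ − kM with M(0) = M₀ gives M(t) = F₁/k + (M₀ − F₁/k)·e^(−kt).
F₁/k = 109.0/0.0004484 = 243070 Tg N; kt = 0.0004484 × 2880 = 1.291, e^(−kt) = 0.2749.
M(2880) = 243070 + (598300 − 243070) × 0.2749 = 243070 + 97640 = 340710 Tg N.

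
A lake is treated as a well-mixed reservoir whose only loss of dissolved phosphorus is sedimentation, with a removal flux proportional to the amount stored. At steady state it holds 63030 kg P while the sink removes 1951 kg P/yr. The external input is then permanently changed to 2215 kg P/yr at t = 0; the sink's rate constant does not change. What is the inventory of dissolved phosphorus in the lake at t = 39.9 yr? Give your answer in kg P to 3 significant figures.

The sink rate constant is k = F₀/M₀ = 1951/63030 = 0.03095 yr⁻¹.
Solving dM/dt = F₁ − kM with M(0) = M₀ gives M(t) = F₁/k + (M₀ − F₁/k)·e^(−kt).
F₁/k = 2215/0.03095 = 71559 kg P; kt = 0.03095 × 39.9 = 1.235, e^(−kt) = 0.2908.
M(39.9) = 71559 + (63030 − 71559) × 0.2908 = 71559 − 2480 = 69079 kg P.

69100 kg P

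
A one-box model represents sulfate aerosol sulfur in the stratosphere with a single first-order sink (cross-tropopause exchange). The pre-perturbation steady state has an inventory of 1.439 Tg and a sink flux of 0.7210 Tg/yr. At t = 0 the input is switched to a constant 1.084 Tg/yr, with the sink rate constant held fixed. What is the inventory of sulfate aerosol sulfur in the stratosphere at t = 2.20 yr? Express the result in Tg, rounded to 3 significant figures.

τ = M₀/F₀ = 1.439/0.7210 = 1.996 yr; rate constant k = 1/τ.
New steady state M_∞ = F₁/k = F₁·τ = 1.084 × 1.996 = 2.1635 Tg.
M(t) = M_∞ + (M₀ − M_∞)·e^(−t/τ); t/τ = 2.20/1.996 = 1.102, so e^(−t/τ) = 0.3321.
M(t) = 2.1635 − 0.7245 × 0.3321 = 1.9229 Tg.

1.92 Tg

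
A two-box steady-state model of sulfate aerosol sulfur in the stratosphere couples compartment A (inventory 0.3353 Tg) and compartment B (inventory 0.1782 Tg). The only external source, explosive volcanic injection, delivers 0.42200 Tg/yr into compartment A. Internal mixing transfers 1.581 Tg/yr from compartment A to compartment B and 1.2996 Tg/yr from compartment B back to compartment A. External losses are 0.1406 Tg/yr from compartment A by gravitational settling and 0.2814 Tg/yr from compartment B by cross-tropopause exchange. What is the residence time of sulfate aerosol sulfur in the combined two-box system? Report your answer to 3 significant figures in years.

1.22 yr

Residence time in the combined system uses the total inventory and the total *external* removal — internal exchanges between the two boxes cancel.
M_total = 0.3353 + 0.1782 = 0.51350 Tg.
ΣF_external_out = 0.1406 + 0.2814 = 0.42200 Tg/yr.
τ = M_total / ΣF_ext = 0.51350 / 0.42200 = 1.217 yr.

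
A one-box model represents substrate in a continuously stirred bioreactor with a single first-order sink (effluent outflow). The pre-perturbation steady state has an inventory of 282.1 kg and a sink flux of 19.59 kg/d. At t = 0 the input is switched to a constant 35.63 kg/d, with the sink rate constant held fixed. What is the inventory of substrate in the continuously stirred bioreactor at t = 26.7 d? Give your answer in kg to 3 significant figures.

τ = M₀/F₀ = 282.1/19.59 = 14.40 d; rate constant k = 1/τ.
New steady state M_∞ = F₁/k = F₁·τ = 35.63 × 14.40 = 513.08 kg.
M(t) = M_∞ + (M₀ − M_∞)·e^(−t/τ); t/τ = 26.7/14.40 = 1.854, so e^(−t/τ) = 0.1566.
M(t) = 513.08 − 231.0 × 0.1566 = 476.91 kg.

477 kg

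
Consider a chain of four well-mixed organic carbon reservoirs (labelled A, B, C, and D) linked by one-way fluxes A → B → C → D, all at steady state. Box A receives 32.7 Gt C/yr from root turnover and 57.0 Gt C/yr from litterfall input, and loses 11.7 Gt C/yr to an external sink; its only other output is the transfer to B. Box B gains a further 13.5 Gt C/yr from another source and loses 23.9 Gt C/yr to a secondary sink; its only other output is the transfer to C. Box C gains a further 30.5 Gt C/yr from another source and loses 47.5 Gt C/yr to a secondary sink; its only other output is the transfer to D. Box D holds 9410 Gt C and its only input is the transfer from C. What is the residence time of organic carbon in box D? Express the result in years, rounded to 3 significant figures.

Box A: F(A→B) = (32.7 + 57.0) − 11.7 = 78.000 Gt C/yr.
Box B: F(B→C) = (78.000 + 13.5) − 23.9 = 67.600 Gt C/yr.
Box C: F(C→D) = (67.600 + 30.5) − 47.5 = 50.600 Gt C/yr.
Box D throughput = its input = 50.600 Gt C/yr; τ = 9410 / 50.600 = 186.0 yr.

186 yr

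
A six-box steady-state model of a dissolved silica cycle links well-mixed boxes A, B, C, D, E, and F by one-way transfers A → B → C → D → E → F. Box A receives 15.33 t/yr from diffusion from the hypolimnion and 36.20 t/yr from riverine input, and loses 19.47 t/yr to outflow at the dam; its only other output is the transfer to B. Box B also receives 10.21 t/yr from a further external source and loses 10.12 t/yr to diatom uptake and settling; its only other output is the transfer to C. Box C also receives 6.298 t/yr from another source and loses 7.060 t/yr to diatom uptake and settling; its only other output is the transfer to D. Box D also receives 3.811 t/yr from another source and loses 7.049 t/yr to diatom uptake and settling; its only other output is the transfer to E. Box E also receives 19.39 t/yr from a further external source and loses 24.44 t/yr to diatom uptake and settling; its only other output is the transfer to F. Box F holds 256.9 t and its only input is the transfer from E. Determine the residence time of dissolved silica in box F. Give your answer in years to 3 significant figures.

Box A: F(A→B) = (15.33 + 36.20) − 19.47 = 32.060 t/yr.
Box B: F(B→C) = (32.060 + 10.21) − 10.12 = 32.150 t/yr.
Box C: F(C→D) = (32.150 + 6.298) − 7.060 = 31.388 t/yr.
Box D: F(D→E) = (31.388 + 3.811) − 7.049 = 28.150 t/yr.
Box E: F(E→F) = (28.150 + 19.39) − 24.44 = 23.100 t/yr.
Box F throughput = its input = 23.100 t/yr; τ = 256.9 / 23.100 = 11.12 yr.

11.1 yr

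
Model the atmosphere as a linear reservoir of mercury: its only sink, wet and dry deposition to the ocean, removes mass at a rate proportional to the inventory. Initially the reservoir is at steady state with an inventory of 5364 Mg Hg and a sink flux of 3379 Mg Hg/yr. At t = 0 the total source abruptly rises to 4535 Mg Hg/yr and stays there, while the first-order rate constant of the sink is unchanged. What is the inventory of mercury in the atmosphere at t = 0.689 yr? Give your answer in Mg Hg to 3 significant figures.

τ = M₀/F₀ = 5364/3379 = 1.587 yr; rate constant k = 1/τ.
New steady state M_∞ = F₁/k = F₁·τ = 4535 × 1.587 = 7199.1 Mg Hg.
M(t) = M_∞ + (M₀ − M_∞)·e^(−t/τ); t/τ = 0.689/1.587 = 0.4340, so e^(−t/τ) = 0.6479.
M(t) = 7199.1 − 1835 × 0.6479 = 6010.1 Mg Hg.

6010 Mg Hg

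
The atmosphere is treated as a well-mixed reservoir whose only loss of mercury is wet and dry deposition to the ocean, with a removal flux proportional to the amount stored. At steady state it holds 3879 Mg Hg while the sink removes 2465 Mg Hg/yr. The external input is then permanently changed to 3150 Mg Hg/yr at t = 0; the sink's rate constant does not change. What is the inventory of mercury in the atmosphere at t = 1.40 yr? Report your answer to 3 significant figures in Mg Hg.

4510 Mg Hg

τ = M₀/F₀ = 3879/2465 = 1.574 yr; rate constant k = 1/τ.
New steady state M_∞ = F₁/k = F₁·τ = 3150 × 1.574 = 4956.9 Mg Hg.
M(t) = M_∞ + (M₀ − M_∞)·e^(−t/τ); t/τ = 1.40/1.574 = 0.8897, so e^(−t/τ) = 0.4108.
M(t) = 4956.9 − 1078 × 0.4108 = 4514.1 Mg Hg.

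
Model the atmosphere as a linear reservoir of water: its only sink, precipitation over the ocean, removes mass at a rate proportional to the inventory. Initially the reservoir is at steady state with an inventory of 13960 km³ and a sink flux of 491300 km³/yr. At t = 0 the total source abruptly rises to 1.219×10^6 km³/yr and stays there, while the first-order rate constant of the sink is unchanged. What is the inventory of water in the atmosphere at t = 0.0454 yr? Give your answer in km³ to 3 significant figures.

The sink rate constant is k = F₀/M₀ = 491300/13960 = 35.19 yr⁻¹.
Solving dM/dt = F₁ − kM with M(0) = M₀ gives M(t) = F₁/k + (M₀ − F₁/k)·e^(−kt).
F₁/k = 1.219×10^6/35.19 = 34637 km³; kt = 35.19 × 0.0454 = 1.598, e^(−kt) = 0.2023.
M(0.0454) = 34637 + (13960 − 34637) × 0.2023 = 34637 − 4184 = 30453 km³.

30500 km³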